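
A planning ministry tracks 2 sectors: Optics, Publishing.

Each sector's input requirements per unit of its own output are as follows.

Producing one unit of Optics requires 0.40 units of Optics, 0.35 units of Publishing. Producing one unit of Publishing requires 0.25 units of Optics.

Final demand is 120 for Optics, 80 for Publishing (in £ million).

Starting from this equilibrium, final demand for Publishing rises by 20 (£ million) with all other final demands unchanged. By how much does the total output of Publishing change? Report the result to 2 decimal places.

I − A =
  [   0.60    -0.25]
  [  -0.35     1.00]
det(I−A) = (0.60)(1.00) − (-0.25)(-0.35) = 0.5125
adj(I−A) = [[1.00, 0.25], [0.35, 0.60]]
(I − A)⁻¹ = adj(I−A) / det(I−A) ≈
  [   1.9512     0.4878]
  [   0.6829     1.1707]
Δx = (I − A)⁻¹ Δd with Δd having +20 in the Publishing component and 0 elsewhere.
So Δx_2 = L_22 · (+20), where L_22 = adj(I−A)_22 / det(I−A) = 0.60 / 0.5125.
Δx_2 = 0.60 × (+20) / 0.5125 = 12.00 / 0.5125 ≈ 23.41.

Δx_2 = 23.41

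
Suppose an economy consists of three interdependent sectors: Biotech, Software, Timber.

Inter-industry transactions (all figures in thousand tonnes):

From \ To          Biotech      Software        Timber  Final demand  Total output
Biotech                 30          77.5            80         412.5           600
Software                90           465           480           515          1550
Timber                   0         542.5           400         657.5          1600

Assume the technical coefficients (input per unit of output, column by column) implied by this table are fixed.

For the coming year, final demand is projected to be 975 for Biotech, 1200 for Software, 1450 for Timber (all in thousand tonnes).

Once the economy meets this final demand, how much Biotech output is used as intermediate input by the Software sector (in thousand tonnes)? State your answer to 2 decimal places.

Technical coefficients a_ij = z_ij / X_j:
  a_BB = 30/600 = 0.05, a_SB = 90/600 = 0.15, a_TB = 0/600 = 0.00
  a_BS = 77.5/1550 = 0.05, a_SS = 465/1550 = 0.30, a_TS = 542.5/1550 = 0.35
  a_BT = 80/1600 = 0.05, a_ST = 480/1600 = 0.30, a_TT = 400/1600 = 0.25
I − A =
  [   0.95    -0.05    -0.05]
  [  -0.15     0.70    -0.30]
  [   0.00    -0.35     0.75]
Cofactors of I−A, C_ij = (−1)^(i+j)·(minor ij) (rows/columns in the sector order above):
  C_11 = (0.70)(0.75) − (-0.30)(-0.35) = 0.4200
  C_12 = −[(-0.15)(0.75) − (-0.30)(0.00)] = 0.1125
  C_13 = (-0.15)(-0.35) − (0.70)(0.00) = 0.0525
  C_21 = −[(-0.05)(0.75) − (-0.05)(-0.35)] = 0.0550
  C_22 = (0.95)(0.75) − (-0.05)(0.00) = 0.7125
  C_23 = −[(0.95)(-0.35) − (-0.05)(0.00)] = 0.3325
  C_31 = (-0.05)(-0.30) − (-0.05)(0.70) = 0.0500
  C_32 = −[(0.95)(-0.30) − (-0.05)(-0.15)] = 0.2925
  C_33 = (0.95)(0.70) − (-0.05)(-0.15) = 0.6575
det(I−A) = Σ_j (I−A)_1j·C_1j = (0.95)(0.4200) + (-0.05)(0.1125) + (-0.05)(0.0525) = 0.39075
adj(I−A) = Cᵀ =
  [ 0.4200   0.0550   0.0500]
  [ 0.1125   0.7125   0.2925]
  [ 0.0525   0.3325   0.6575]
(I − A)⁻¹ = adj(I−A) / det(I−A) ≈
  [   1.0749     0.1408     0.1280]
  [   0.2879     1.8234     0.7486]
  [   0.1344     0.8509     1.6827]
First solve x = (I − A)⁻¹ d = adj(I−A)·d / det(I−A); in particular x_S = (0.1125·975 + 0.7125·1200 + 0.2925·1450) / 0.39075 = 1388.8125 / 0.39075 ≈ 3554.2226.
Intermediate flow from B to S: z_BS = a_BS · x_S = 0.05 × 1388.8125 / 0.39075 = 69.440625 / 0.39075 ≈ 177.71.

z_BS = 177.71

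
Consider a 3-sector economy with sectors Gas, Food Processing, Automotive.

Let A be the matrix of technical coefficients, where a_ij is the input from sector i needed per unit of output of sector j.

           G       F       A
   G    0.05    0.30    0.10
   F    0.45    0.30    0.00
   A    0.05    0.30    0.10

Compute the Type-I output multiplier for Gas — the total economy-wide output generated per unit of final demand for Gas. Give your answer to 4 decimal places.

m_G = 2.6196

I − A =
  [   0.95    -0.30    -0.10]
  [  -0.45     0.70     0.00]
  [  -0.05    -0.30     0.90]
Cofactors of I−A, C_ij = (−1)^(i+j)·(minor ij) (rows/columns in the sector order above):
  C_11 = (0.70)(0.90) − (0.00)(-0.30) = 0.6300
  C_12 = −[(-0.45)(0.90) − (0.00)(-0.05)] = 0.4050
  C_13 = (-0.45)(-0.30) − (0.70)(-0.05) = 0.1700
  C_21 = −[(-0.30)(0.90) − (-0.10)(-0.30)] = 0.3000
  C_22 = (0.95)(0.90) − (-0.10)(-0.05) = 0.8500
  C_23 = −[(0.95)(-0.30) − (-0.30)(-0.05)] = 0.3000
  C_31 = (-0.30)(0.00) − (-0.10)(0.70) = 0.0700
  C_32 = −[(0.95)(0.00) − (-0.10)(-0.45)] = 0.0450
  C_33 = (0.95)(0.70) − (-0.30)(-0.45) = 0.5300
det(I−A) = Σ_j (I−A)_1j·C_1j = (0.95)(0.6300) + (-0.30)(0.4050) + (-0.10)(0.1700) = 0.4600
adj(I−A) = Cᵀ =
  [ 0.6300   0.3000   0.0700]
  [ 0.4050   0.8500   0.0450]
  [ 0.1700   0.3000   0.5300]
(I − A)⁻¹ = adj(I−A) / det(I−A) ≈
  [   1.36957     0.65217     0.15217]
  [   0.88043     1.84783     0.09783]
  [   0.36957     0.65217     1.15217]
The output multiplier for sector j is the column-j sum of the Leontief inverse (I − A)⁻¹ = adj(I−A) / det(I−A).
Column G of adj(I−A): (0.6300, 0.4050, 0.1700); det(I−A) = 0.4600.
m_G = (0.6300 + 0.4050 + 0.1700) / 0.4600 = 1.205 / 0.4600 ≈ 2.6196.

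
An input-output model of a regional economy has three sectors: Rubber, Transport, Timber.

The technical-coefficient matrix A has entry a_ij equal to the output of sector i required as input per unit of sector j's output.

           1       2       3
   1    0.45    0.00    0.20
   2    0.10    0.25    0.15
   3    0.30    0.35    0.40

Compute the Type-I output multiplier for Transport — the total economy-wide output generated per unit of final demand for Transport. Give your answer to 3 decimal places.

m_2 = 3.196

I − A =
  [   0.55     0.00    -0.20]
  [  -0.10     0.75    -0.15]
  [  -0.30    -0.35     0.60]
Cofactors of I−A, C_ij = (−1)^(i+j)·(minor ij) (rows/columns in the sector order above):
  C_11 = (0.75)(0.60) − (-0.15)(-0.35) = 0.3975
  C_12 = −[(-0.10)(0.60) − (-0.15)(-0.30)] = 0.1050
  C_13 = (-0.10)(-0.35) − (0.75)(-0.30) = 0.2600
  C_21 = −[(0.00)(0.60) − (-0.20)(-0.35)] = 0.0700
  C_22 = (0.55)(0.60) − (-0.20)(-0.30) = 0.2700
  C_23 = −[(0.55)(-0.35) − (0.00)(-0.30)] = 0.1925
  C_31 = (0.00)(-0.15) − (-0.20)(0.75) = 0.1500
  C_32 = −[(0.55)(-0.15) − (-0.20)(-0.10)] = 0.1025
  C_33 = (0.55)(0.75) − (0.00)(-0.10) = 0.4125
det(I−A) = Σ_j (I−A)_1j·C_1j = (0.55)(0.3975) + (0.00)(0.1050) + (-0.20)(0.2600) = 0.166625
adj(I−A) = Cᵀ =
  [ 0.3975   0.0700   0.1500]
  [ 0.1050   0.2700   0.1025]
  [ 0.2600   0.1925   0.4125]
(I − A)⁻¹ = adj(I−A) / det(I−A) ≈
  [   2.3856     0.4201     0.9002]
  [   0.6302     1.6204     0.6152]
  [   1.5604     1.1553     2.4756]
The output multiplier for sector j is the column-j sum of the Leontief inverse (I − A)⁻¹ = adj(I−A) / det(I−A).
Column 2 of adj(I−A): (0.0700, 0.2700, 0.1925); det(I−A) = 0.166625.
m_2 = (0.0700 + 0.2700 + 0.1925) / 0.166625 = 0.5325 / 0.166625 ≈ 3.196.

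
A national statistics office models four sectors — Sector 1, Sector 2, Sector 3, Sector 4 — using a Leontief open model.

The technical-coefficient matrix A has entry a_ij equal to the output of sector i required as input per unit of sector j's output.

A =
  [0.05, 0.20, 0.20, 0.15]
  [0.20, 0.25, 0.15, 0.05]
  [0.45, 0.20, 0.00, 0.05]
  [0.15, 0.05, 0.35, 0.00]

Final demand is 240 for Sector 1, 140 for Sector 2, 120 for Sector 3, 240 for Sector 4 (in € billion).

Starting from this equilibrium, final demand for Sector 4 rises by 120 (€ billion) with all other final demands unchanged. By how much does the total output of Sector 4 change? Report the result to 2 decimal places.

I − A =
  [   0.95    -0.20    -0.20    -0.15]
  [  -0.20     0.75    -0.15    -0.05]
  [  -0.45    -0.20     1.00    -0.05]
  [  -0.15    -0.05    -0.35     1.00]
Compute the cofactors C_ij = (−1)^(i+j)·(3×3 minor ij) of I−A; the adjugate is their transpose:
adj(I−A) = Cᵀ =
  [ 0.70050   0.25500   0.22350   0.12900]
  [ 0.28050   0.79575   0.20775   0.09225]
  [ 0.38400   0.28275   0.65025   0.10425]
  [ 0.25350   0.17700   0.27150   0.55500]
det(I−A) = Σ_j (I−A)_1j·C_1j = (0.95)(0.70050) + (-0.20)(0.28050) + (-0.20)(0.38400) + (-0.15)(0.25350) = 0.49455
(I − A)⁻¹ = adj(I−A) / det(I−A) ≈
  [   1.4164     0.5156     0.4519     0.2608]
  [   0.5672     1.6090     0.4201     0.1865]
  [   0.7765     0.5717     1.3148     0.2108]
  [   0.5126     0.3579     0.5490     1.1222]
Δx = (I − A)⁻¹ Δd with Δd having +120 in the Sector 4 component and 0 elsewhere.
So Δx_4 = L_44 · (+120), where L_44 = adj(I−A)_44 / det(I−A) = 0.55500 / 0.49455.
Δx_4 = 0.55500 × (+120) / 0.49455 = 66.60 / 0.49455 ≈ 134.67.

Δx_4 = 134.67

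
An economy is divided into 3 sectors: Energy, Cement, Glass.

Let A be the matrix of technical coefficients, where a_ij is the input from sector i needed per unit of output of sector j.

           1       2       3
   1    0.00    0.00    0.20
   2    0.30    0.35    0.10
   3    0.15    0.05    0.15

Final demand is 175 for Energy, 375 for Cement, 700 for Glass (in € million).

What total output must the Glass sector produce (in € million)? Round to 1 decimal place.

I − A =
  [   1.00     0.00    -0.20]
  [  -0.30     0.65    -0.10]
  [  -0.15    -0.05     0.85]
Cofactors of I−A, C_ij = (−1)^(i+j)·(minor ij) (rows/columns in the sector order above):
  C_11 = (0.65)(0.85) − (-0.10)(-0.05) = 0.5475
  C_12 = −[(-0.30)(0.85) − (-0.10)(-0.15)] = 0.2700
  C_13 = (-0.30)(-0.05) − (0.65)(-0.15) = 0.1125
  C_21 = −[(0.00)(0.85) − (-0.20)(-0.05)] = 0.0100
  C_22 = (1.00)(0.85) − (-0.20)(-0.15) = 0.8200
  C_23 = −[(1.00)(-0.05) − (0.00)(-0.15)] = 0.0500
  C_31 = (0.00)(-0.10) − (-0.20)(0.65) = 0.1300
  C_32 = −[(1.00)(-0.10) − (-0.20)(-0.30)] = 0.1600
  C_33 = (1.00)(0.65) − (0.00)(-0.30) = 0.6500
det(I−A) = Σ_j (I−A)_1j·C_1j = (1.00)(0.5475) + (0.00)(0.2700) + (-0.20)(0.1125) = 0.5250
adj(I−A) = Cᵀ =
  [ 0.5475   0.0100   0.1300]
  [ 0.2700   0.8200   0.1600]
  [ 0.1125   0.0500   0.6500]
(I − A)⁻¹ = adj(I−A) / det(I−A) ≈
  [   1.0429     0.0190     0.2476]
  [   0.5143     1.5619     0.3048]
  [   0.2143     0.0952     1.2381]
x = (I − A)⁻¹ d = adj(I−A)·d / det(I−A), with det(I−A) = 0.5250:
  x_1 = (0.5475·175 + 0.0100·375 + 0.1300·700) / 0.5250 = 190.5625 / 0.5250 ≈ 363.0
  x_2 = (0.2700·175 + 0.8200·375 + 0.1600·700) / 0.5250 = 466.75 / 0.5250 ≈ 889.0
  x_3 = (0.1125·175 + 0.0500·375 + 0.6500·700) / 0.5250 = 493.4375 / 0.5250 ≈ 939.9

x_3 = 939.9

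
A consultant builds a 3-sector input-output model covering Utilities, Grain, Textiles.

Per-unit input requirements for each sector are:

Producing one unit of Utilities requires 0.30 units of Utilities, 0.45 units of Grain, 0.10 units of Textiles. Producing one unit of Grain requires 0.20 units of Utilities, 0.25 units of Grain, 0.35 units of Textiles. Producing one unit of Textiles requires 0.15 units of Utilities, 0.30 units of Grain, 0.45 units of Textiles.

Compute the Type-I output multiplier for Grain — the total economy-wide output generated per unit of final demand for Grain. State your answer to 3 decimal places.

I − A =
  [   0.70    -0.20    -0.15]
  [  -0.45     0.75    -0.30]
  [  -0.10    -0.35     0.55]
Cofactors of I−A, C_ij = (−1)^(i+j)·(minor ij) (rows/columns in the sector order above):
  C_11 = (0.75)(0.55) − (-0.30)(-0.35) = 0.3075
  C_12 = −[(-0.45)(0.55) − (-0.30)(-0.10)] = 0.2775
  C_13 = (-0.45)(-0.35) − (0.75)(-0.10) = 0.2325
  C_21 = −[(-0.20)(0.55) − (-0.15)(-0.35)] = 0.1625
  C_22 = (0.70)(0.55) − (-0.15)(-0.10) = 0.3700
  C_23 = −[(0.70)(-0.35) − (-0.20)(-0.10)] = 0.2650
  C_31 = (-0.20)(-0.30) − (-0.15)(0.75) = 0.1725
  C_32 = −[(0.70)(-0.30) − (-0.15)(-0.45)] = 0.2775
  C_33 = (0.70)(0.75) − (-0.20)(-0.45) = 0.4350
det(I−A) = Σ_j (I−A)_1j·C_1j = (0.70)(0.3075) + (-0.20)(0.2775) + (-0.15)(0.2325) = 0.124875
adj(I−A) = Cᵀ =
  [ 0.3075   0.1625   0.1725]
  [ 0.2775   0.3700   0.2775]
  [ 0.2325   0.2650   0.4350]
(I − A)⁻¹ = adj(I−A) / det(I−A) ≈
  [   2.4625     1.3013     1.3814]
  [   2.2222     2.9630     2.2222]
  [   1.8619     2.1221     3.4835]
The output multiplier for sector j is the column-j sum of the Leontief inverse (I − A)⁻¹ = adj(I−A) / det(I−A).
Column G of adj(I−A): (0.1625, 0.3700, 0.2650); det(I−A) = 0.124875.
m_G = (0.1625 + 0.3700 + 0.2650) / 0.124875 = 0.7975 / 0.124875 ≈ 6.386.

m_G = 6.386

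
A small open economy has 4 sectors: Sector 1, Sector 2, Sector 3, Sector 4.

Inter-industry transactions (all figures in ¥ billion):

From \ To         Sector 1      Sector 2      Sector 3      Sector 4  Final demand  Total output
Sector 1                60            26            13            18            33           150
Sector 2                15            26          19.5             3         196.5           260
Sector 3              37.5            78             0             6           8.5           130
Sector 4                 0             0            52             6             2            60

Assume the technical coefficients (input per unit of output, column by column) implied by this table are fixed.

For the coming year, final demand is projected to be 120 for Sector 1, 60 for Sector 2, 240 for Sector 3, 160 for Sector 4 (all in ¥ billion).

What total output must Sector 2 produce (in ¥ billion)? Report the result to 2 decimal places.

Technical coefficients a_ij = z_ij / X_j:
  a_11 = 60/150 = 0.40, a_21 = 15/150 = 0.10, a_31 = 37.5/150 = 0.25, a_41 = 0/150 = 0.00
  a_12 = 26/260 = 0.10, a_22 = 26/260 = 0.10, a_32 = 78/260 = 0.30, a_42 = 0/260 = 0.00
  a_13 = 13/130 = 0.10, a_23 = 19.5/130 = 0.15, a_33 = 0/130 = 0.00, a_43 = 52/130 = 0.40
  a_14 = 18/60 = 0.30, a_24 = 3/60 = 0.05, a_34 = 6/60 = 0.10, a_44 = 6/60 = 0.10
I − A =
  [   0.60    -0.10    -0.10    -0.30]
  [  -0.10     0.90    -0.15    -0.05]
  [  -0.25    -0.30     1.00    -0.10]
  [   0.00     0.00    -0.40     0.90]
Compute the cofactors C_ij = (−1)^(i+j)·(3×3 minor ij) of I−A; the adjugate is their transpose:
adj(I−A) = Cᵀ =
  [ 0.72750   0.14900   0.20450   0.27350]
  [ 0.12475   0.46350   0.11400   0.08000]
  [ 0.22950   0.18450   0.47700   0.13975]
  [ 0.10200   0.08200   0.21200   0.47375]
det(I−A) = Σ_j (I−A)_1j·C_1j = (0.60)(0.72750) + (-0.10)(0.12475) + (-0.10)(0.22950) + (-0.30)(0.10200) = 0.370475
(I − A)⁻¹ = adj(I−A) / det(I−A) ≈
  [   1.9637     0.4022     0.5520     0.7382]
  [   0.3367     1.2511     0.3077     0.2159]
  [   0.6195     0.4980     1.2875     0.3772]
  [   0.2753     0.2213     0.5722     1.2788]
x = (I − A)⁻¹ d = adj(I−A)·d / det(I−A), with det(I−A) = 0.370475:
  x_1 = (0.72750·120 + 0.14900·60 + 0.20450·240 + 0.27350·160) / 0.370475 = 189.08 / 0.370475 ≈ 510.37
  x_2 = (0.12475·120 + 0.46350·60 + 0.11400·240 + 0.08000·160) / 0.370475 = 82.94 / 0.370475 ≈ 223.87
  x_3 = (0.22950·120 + 0.18450·60 + 0.47700·240 + 0.13975·160) / 0.370475 = 175.45 / 0.370475 ≈ 473.58
  x_4 = (0.10200·120 + 0.08200·60 + 0.21200·240 + 0.47375·160) / 0.370475 = 143.84 / 0.370475 ≈ 388.26

x_2 = 223.87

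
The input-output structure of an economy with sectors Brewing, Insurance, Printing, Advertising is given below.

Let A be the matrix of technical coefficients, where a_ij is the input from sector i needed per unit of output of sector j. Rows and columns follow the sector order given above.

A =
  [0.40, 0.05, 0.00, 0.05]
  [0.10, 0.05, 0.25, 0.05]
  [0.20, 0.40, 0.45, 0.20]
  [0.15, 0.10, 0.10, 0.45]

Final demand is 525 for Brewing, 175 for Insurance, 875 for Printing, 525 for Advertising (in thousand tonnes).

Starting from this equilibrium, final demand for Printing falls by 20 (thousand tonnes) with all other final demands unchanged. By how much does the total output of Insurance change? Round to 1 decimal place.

I − A =
  [   0.60    -0.05     0.00    -0.05]
  [  -0.10     0.95    -0.25    -0.05]
  [  -0.20    -0.40     0.55    -0.20]
  [  -0.15    -0.10    -0.10     0.55]
Compute the cofactors C_ij = (−1)^(i+j)·(3×3 minor ij) of I−A; the adjugate is their transpose:
adj(I−A) = Cᵀ =
  [ 0.203625   0.018875   0.013125   0.025000]
  [ 0.068375   0.164375   0.084125   0.051750]
  [ 0.159000   0.149000   0.299750   0.137000]
  [ 0.096875   0.062125   0.073375   0.248250]
det(I−A) = Σ_j (I−A)_1j·C_1j = (0.60)(0.203625) + (-0.05)(0.068375) + (0.00)(0.159000) + (-0.05)(0.096875) = 0.1139125
(I − A)⁻¹ = adj(I−A) / det(I−A) ≈
  [   1.7876     0.1657     0.1152     0.2195]
  [   0.6002     1.4430     0.7385     0.4543]
  [   1.3958     1.3080     2.6314     1.2027]
  [   0.8504     0.5454     0.6441     2.1793]
Δx = (I − A)⁻¹ Δd with Δd having -20 in the Printing component and 0 elsewhere.
So Δx_I = L_IP · (-20), where L_IP = adj(I−A)_IP / det(I−A) = 0.084125 / 0.1139125.
Δx_I = 0.084125 × (-20) / 0.1139125 = -1.6825 / 0.1139125 ≈ -14.8.

Δx_I = -14.8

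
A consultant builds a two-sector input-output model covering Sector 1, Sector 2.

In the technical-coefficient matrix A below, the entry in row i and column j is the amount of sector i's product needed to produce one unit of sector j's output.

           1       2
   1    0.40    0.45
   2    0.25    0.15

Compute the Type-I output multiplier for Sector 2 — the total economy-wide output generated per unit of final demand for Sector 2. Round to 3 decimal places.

m_2 = 2.642

I − A =
  [   0.60    -0.45]
  [  -0.25     0.85]
det(I−A) = (0.60)(0.85) − (-0.45)(-0.25) = 0.3975
adj(I−A) = [[0.85, 0.45], [0.25, 0.60]]
(I − A)⁻¹ = adj(I−A) / det(I−A) ≈
  [   2.1384     1.1321]
  [   0.6289     1.5094]
The output multiplier for sector j is the column-j sum of the Leontief inverse (I − A)⁻¹ = adj(I−A) / det(I−A).
Column 2 of adj(I−A): (0.45, 0.60); det(I−A) = 0.3975.
m_2 = (0.45 + 0.60) / 0.3975 = 1.05 / 0.3975 ≈ 2.642.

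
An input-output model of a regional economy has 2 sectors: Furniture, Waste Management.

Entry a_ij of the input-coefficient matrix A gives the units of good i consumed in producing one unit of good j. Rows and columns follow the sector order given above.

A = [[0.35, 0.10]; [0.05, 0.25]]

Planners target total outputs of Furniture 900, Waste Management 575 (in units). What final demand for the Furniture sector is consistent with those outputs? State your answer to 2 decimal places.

I − A =
  [   0.65    -0.10]
  [  -0.05     0.75]
d = (I − A) x:
  d_F = (+0.65)·900 + (-0.10)·575 = 527.50
  d_W = (-0.05)·900 + (+0.75)·575 = 386.25

d_F = 527.50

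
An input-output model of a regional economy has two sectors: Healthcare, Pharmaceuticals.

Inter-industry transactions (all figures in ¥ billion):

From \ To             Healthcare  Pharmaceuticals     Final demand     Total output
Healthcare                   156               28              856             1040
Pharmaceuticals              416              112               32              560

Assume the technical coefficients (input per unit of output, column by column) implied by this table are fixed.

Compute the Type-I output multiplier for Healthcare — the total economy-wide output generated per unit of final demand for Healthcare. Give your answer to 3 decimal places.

Technical coefficients a_ij = z_ij / X_j:
  a_11 = 156/1040 = 0.15, a_21 = 416/1040 = 0.40
  a_12 = 28/560 = 0.05, a_22 = 112/560 = 0.20
I − A =
  [   0.85    -0.05]
  [  -0.40     0.80]
det(I−A) = (0.85)(0.80) − (-0.05)(-0.40) = 0.6600
adj(I−A) = [[0.80, 0.05], [0.40, 0.85]]
(I − A)⁻¹ = adj(I−A) / det(I−A) ≈
  [   1.2121     0.0758]
  [   0.6061     1.2879]
The output multiplier for sector j is the column-j sum of the Leontief inverse (I − A)⁻¹ = adj(I−A) / det(I−A).
Column 1 of adj(I−A): (0.80, 0.40); det(I−A) = 0.6600.
m_1 = (0.80 + 0.40) / 0.6600 = 1.20 / 0.6600 ≈ 1.818.

m_1 = 1.818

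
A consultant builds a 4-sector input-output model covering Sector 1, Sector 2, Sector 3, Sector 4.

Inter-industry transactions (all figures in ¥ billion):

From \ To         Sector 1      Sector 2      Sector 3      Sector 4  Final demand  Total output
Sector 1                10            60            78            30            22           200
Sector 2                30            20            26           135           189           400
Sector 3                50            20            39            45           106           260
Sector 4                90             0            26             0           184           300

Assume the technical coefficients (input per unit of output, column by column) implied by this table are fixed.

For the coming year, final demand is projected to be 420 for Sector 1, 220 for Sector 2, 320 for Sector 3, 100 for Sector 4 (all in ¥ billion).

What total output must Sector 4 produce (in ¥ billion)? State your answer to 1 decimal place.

Technical coefficients a_ij = z_ij / X_j:
  a_11 = 10/200 = 0.05, a_21 = 30/200 = 0.15, a_31 = 50/200 = 0.25, a_41 = 90/200 = 0.45
  a_12 = 60/400 = 0.15, a_22 = 20/400 = 0.05, a_32 = 20/400 = 0.05, a_42 = 0/400 = 0.00
  a_13 = 78/260 = 0.30, a_23 = 26/260 = 0.10, a_33 = 39/260 = 0.15, a_43 = 26/260 = 0.10
  a_14 = 30/300 = 0.10, a_24 = 135/300 = 0.45, a_34 = 45/300 = 0.15, a_44 = 0/300 = 0.00
I − A =
  [   0.95    -0.15    -0.30    -0.10]
  [  -0.15     0.95    -0.10    -0.45]
  [  -0.25    -0.05     0.85    -0.15]
  [  -0.45     0.00    -0.10     1.00]
Compute the cofactors C_ij = (−1)^(i+j)·(3×3 minor ij) of I−A; the adjugate is their transpose:
adj(I−A) = Cᵀ =
  [ 0.786000   0.140750   0.316250   0.189375]
  [ 0.340375   0.657250   0.240500   0.365875]
  [ 0.319250   0.092875   0.806875   0.194750]
  [ 0.385625   0.072625   0.223000   0.666000]
det(I−A) = Σ_j (I−A)_1j·C_1j = (0.95)(0.786000) + (-0.15)(0.340375) + (-0.30)(0.319250) + (-0.10)(0.385625) = 0.56130625
(I − A)⁻¹ = adj(I−A) / det(I−A) ≈
  [   1.4003     0.2508     0.5634     0.3374]
  [   0.6064     1.1709     0.4285     0.6518]
  [   0.5688     0.1655     1.4375     0.3470]
  [   0.6870     0.1294     0.3973     1.1865]
x = (I − A)⁻¹ d = adj(I−A)·d / det(I−A), with det(I−A) = 0.56130625:
  x_1 = (0.786000·420 + 0.140750·220 + 0.316250·320 + 0.189375·100) / 0.56130625 = 481.2225 / 0.56130625 ≈ 857.3
  x_2 = (0.340375·420 + 0.657250·220 + 0.240500·320 + 0.365875·100) / 0.56130625 = 401.10 / 0.56130625 ≈ 714.6
  x_3 = (0.319250·420 + 0.092875·220 + 0.806875·320 + 0.194750·100) / 0.56130625 = 432.1925 / 0.56130625 ≈ 770.0
  x_4 = (0.385625·420 + 0.072625·220 + 0.223000·320 + 0.666000·100) / 0.56130625 = 315.90 / 0.56130625 ≈ 562.8

x_4 = 562.8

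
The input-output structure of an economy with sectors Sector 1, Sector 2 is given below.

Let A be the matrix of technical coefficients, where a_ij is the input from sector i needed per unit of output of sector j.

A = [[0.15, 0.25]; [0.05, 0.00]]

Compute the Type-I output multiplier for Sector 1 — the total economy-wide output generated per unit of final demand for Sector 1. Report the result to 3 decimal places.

m_1 = 1.254

I − A =
  [   0.85    -0.25]
  [  -0.05     1.00]
det(I−A) = (0.85)(1.00) − (-0.25)(-0.05) = 0.8375
adj(I−A) = [[1.00, 0.25], [0.05, 0.85]]
(I − A)⁻¹ = adj(I−A) / det(I−A) ≈
  [   1.1940     0.2985]
  [   0.0597     1.0149]
The output multiplier for sector j is the column-j sum of the Leontief inverse (I − A)⁻¹ = adj(I−A) / det(I−A).
Column 1 of adj(I−A): (1.00, 0.05); det(I−A) = 0.8375.
m_1 = (1.00 + 0.05) / 0.8375 = 1.05 / 0.8375 ≈ 1.254.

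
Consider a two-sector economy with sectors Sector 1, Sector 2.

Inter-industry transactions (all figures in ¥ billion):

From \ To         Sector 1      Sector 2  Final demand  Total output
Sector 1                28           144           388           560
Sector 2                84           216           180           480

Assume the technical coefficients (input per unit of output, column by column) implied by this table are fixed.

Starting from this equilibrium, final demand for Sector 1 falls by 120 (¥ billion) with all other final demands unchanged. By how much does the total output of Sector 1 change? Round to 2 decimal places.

Δx_1 = -138.22

Technical coefficients a_ij = z_ij / X_j:
  a_11 = 28/560 = 0.05, a_21 = 84/560 = 0.15
  a_12 = 144/480 = 0.30, a_22 = 216/480 = 0.45
I − A =
  [   0.95    -0.30]
  [  -0.15     0.55]
det(I−A) = (0.95)(0.55) − (-0.30)(-0.15) = 0.4775
adj(I−A) = [[0.55, 0.30], [0.15, 0.95]]
(I − A)⁻¹ = adj(I−A) / det(I−A) ≈
  [   1.1518     0.6283]
  [   0.3141     1.9895]
Δx = (I − A)⁻¹ Δd with Δd having -120 in the Sector 1 component and 0 elsewhere.
So Δx_1 = L_11 · (-120), where L_11 = adj(I−A)_11 / det(I−A) = 0.55 / 0.4775.
Δx_1 = 0.55 × (-120) / 0.4775 = -66.00 / 0.4775 ≈ -138.22.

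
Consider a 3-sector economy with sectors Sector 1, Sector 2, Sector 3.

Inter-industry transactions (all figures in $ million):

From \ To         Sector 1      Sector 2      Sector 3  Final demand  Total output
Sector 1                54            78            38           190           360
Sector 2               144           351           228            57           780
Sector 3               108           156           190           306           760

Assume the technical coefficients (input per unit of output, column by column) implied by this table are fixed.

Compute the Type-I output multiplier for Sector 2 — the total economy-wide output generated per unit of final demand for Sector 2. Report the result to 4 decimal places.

m_2 = 3.6537

Technical coefficients a_ij = z_ij / X_j:
  a_11 = 54/360 = 0.15, a_21 = 144/360 = 0.40, a_31 = 108/360 = 0.30
  a_12 = 78/780 = 0.10, a_22 = 351/780 = 0.45, a_32 = 156/780 = 0.20
  a_13 = 38/760 = 0.05, a_23 = 228/760 = 0.30, a_33 = 190/760 = 0.25
I − A =
  [   0.85    -0.10    -0.05]
  [  -0.40     0.55    -0.30]
  [  -0.30    -0.20     0.75]
Cofactors of I−A, C_ij = (−1)^(i+j)·(minor ij) (rows/columns in the sector order above):
  C_11 = (0.55)(0.75) − (-0.30)(-0.20) = 0.3525
  C_12 = −[(-0.40)(0.75) − (-0.30)(-0.30)] = 0.3900
  C_13 = (-0.40)(-0.20) − (0.55)(-0.30) = 0.2450
  C_21 = −[(-0.10)(0.75) − (-0.05)(-0.20)] = 0.0850
  C_22 = (0.85)(0.75) − (-0.05)(-0.30) = 0.6225
  C_23 = −[(0.85)(-0.20) − (-0.10)(-0.30)] = 0.2000
  C_31 = (-0.10)(-0.30) − (-0.05)(0.55) = 0.0575
  C_32 = −[(0.85)(-0.30) − (-0.05)(-0.40)] = 0.2750
  C_33 = (0.85)(0.55) − (-0.10)(-0.40) = 0.4275
det(I−A) = Σ_j (I−A)_1j·C_1j = (0.85)(0.3525) + (-0.10)(0.3900) + (-0.05)(0.2450) = 0.248375
adj(I−A) = Cᵀ =
  [ 0.3525   0.0850   0.0575]
  [ 0.3900   0.6225   0.2750]
  [ 0.2450   0.2000   0.4275]
(I − A)⁻¹ = adj(I−A) / det(I−A) ≈
  [   1.41922     0.34222     0.23150]
  [   1.57021     2.50629     1.10720]
  [   0.98641     0.80523     1.72119]
The output multiplier for sector j is the column-j sum of the Leontief inverse (I − A)⁻¹ = adj(I−A) / det(I−A).
Column 2 of adj(I−A): (0.0850, 0.6225, 0.2000); det(I−A) = 0.248375.
m_2 = (0.0850 + 0.6225 + 0.2000) / 0.248375 = 0.9075 / 0.248375 ≈ 3.6537.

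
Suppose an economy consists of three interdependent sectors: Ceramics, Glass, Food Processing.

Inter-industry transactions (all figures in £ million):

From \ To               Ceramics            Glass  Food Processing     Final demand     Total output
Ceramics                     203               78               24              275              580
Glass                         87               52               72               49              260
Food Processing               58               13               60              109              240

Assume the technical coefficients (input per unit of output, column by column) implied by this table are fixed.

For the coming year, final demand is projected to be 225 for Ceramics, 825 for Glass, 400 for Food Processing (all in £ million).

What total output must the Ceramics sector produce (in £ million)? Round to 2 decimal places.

x_C = 1184.41

Technical coefficients a_ij = z_ij / X_j:
  a_CC = 203/580 = 0.35, a_GC = 87/580 = 0.15, a_FC = 58/580 = 0.10
  a_CG = 78/260 = 0.30, a_GG = 52/260 = 0.20, a_FG = 13/260 = 0.05
  a_CF = 24/240 = 0.10, a_GF = 72/240 = 0.30, a_FF = 60/240 = 0.25
I − A =
  [   0.65    -0.30    -0.10]
  [  -0.15     0.80    -0.30]
  [  -0.10    -0.05     0.75]
Cofactors of I−A, C_ij = (−1)^(i+j)·(minor ij) (rows/columns in the sector order above):
  C_11 = (0.80)(0.75) − (-0.30)(-0.05) = 0.5850
  C_12 = −[(-0.15)(0.75) − (-0.30)(-0.10)] = 0.1425
  C_13 = (-0.15)(-0.05) − (0.80)(-0.10) = 0.0875
  C_21 = −[(-0.30)(0.75) − (-0.10)(-0.05)] = 0.2300
  C_22 = (0.65)(0.75) − (-0.10)(-0.10) = 0.4775
  C_23 = −[(0.65)(-0.05) − (-0.30)(-0.10)] = 0.0625
  C_31 = (-0.30)(-0.30) − (-0.10)(0.80) = 0.1700
  C_32 = −[(0.65)(-0.30) − (-0.10)(-0.15)] = 0.2100
  C_33 = (0.65)(0.80) − (-0.30)(-0.15) = 0.4750
det(I−A) = Σ_j (I−A)_1j·C_1j = (0.65)(0.5850) + (-0.30)(0.1425) + (-0.10)(0.0875) = 0.32875
adj(I−A) = Cᵀ =
  [ 0.5850   0.2300   0.1700]
  [ 0.1425   0.4775   0.2100]
  [ 0.0875   0.0625   0.4750]
(I − A)⁻¹ = adj(I−A) / det(I−A) ≈
  [   1.7795     0.6996     0.5171]
  [   0.4335     1.4525     0.6388]
  [   0.2662     0.1901     1.4449]
x = (I − A)⁻¹ d = adj(I−A)·d / det(I−A), with det(I−A) = 0.32875:
  x_C = (0.5850·225 + 0.2300·825 + 0.1700·400) / 0.32875 = 389.375 / 0.32875 ≈ 1184.41
  x_G = (0.1425·225 + 0.4775·825 + 0.2100·400) / 0.32875 = 510.00 / 0.32875 ≈ 1551.33
  x_F = (0.0875·225 + 0.0625·825 + 0.4750·400) / 0.32875 = 261.25 / 0.32875 ≈ 794.68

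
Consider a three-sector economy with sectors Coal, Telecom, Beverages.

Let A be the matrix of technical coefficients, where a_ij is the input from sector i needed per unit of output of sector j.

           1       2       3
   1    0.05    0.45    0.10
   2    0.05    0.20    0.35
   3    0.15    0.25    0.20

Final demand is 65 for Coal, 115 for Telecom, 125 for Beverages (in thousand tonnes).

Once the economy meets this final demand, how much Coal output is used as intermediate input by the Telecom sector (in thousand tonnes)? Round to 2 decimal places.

I − A =
  [   0.95    -0.45    -0.10]
  [  -0.05     0.80    -0.35]
  [  -0.15    -0.25     0.80]
Cofactors of I−A, C_ij = (−1)^(i+j)·(minor ij) (rows/columns in the sector order above):
  C_11 = (0.80)(0.80) − (-0.35)(-0.25) = 0.5525
  C_12 = −[(-0.05)(0.80) − (-0.35)(-0.15)] = 0.0925
  C_13 = (-0.05)(-0.25) − (0.80)(-0.15) = 0.1325
  C_21 = −[(-0.45)(0.80) − (-0.10)(-0.25)] = 0.3850
  C_22 = (0.95)(0.80) − (-0.10)(-0.15) = 0.7450
  C_23 = −[(0.95)(-0.25) − (-0.45)(-0.15)] = 0.3050
  C_31 = (-0.45)(-0.35) − (-0.10)(0.80) = 0.2375
  C_32 = −[(0.95)(-0.35) − (-0.10)(-0.05)] = 0.3375
  C_33 = (0.95)(0.80) − (-0.45)(-0.05) = 0.7375
det(I−A) = Σ_j (I−A)_1j·C_1j = (0.95)(0.5525) + (-0.45)(0.0925) + (-0.10)(0.1325) = 0.4700
adj(I−A) = Cᵀ =
  [ 0.5525   0.3850   0.2375]
  [ 0.0925   0.7450   0.3375]
  [ 0.1325   0.3050   0.7375]
(I − A)⁻¹ = adj(I−A) / det(I−A) ≈
  [   1.1755     0.8191     0.5053]
  [   0.1968     1.5851     0.7181]
  [   0.2819     0.6489     1.5691]
First solve x = (I − A)⁻¹ d = adj(I−A)·d / det(I−A); in particular x_2 = (0.0925·65 + 0.7450·115 + 0.3375·125) / 0.4700 = 133.875 / 0.4700 ≈ 284.8404.
Intermediate flow from 1 to 2: z_12 = a_12 · x_2 = 0.45 × 133.875 / 0.4700 = 60.24375 / 0.4700 ≈ 128.18.

z_12 = 128.18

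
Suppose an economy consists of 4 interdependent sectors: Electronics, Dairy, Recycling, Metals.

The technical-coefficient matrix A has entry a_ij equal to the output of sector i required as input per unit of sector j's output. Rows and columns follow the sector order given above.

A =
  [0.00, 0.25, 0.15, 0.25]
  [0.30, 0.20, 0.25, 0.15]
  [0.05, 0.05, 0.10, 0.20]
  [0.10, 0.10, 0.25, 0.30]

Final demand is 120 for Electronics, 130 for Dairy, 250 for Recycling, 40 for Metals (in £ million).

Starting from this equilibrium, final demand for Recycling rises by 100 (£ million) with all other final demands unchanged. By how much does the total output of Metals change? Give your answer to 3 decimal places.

Δx_4 = 66.026

I − A =
  [   1.00    -0.25    -0.15    -0.25]
  [  -0.30     0.80    -0.25    -0.15]
  [  -0.05    -0.05     0.90    -0.20]
  [  -0.10    -0.10    -0.25     0.70]
Compute the cofactors C_ij = (−1)^(i+j)·(3×3 minor ij) of I−A; the adjugate is their transpose:
adj(I−A) = Cᵀ =
  [ 0.434875   0.178875   0.191125   0.248250]
  [ 0.203125   0.546125   0.258750   0.263500]
  [ 0.060500   0.068750   0.461250   0.168125]
  [ 0.112750   0.128125   0.229000   0.628625]
det(I−A) = Σ_j (I−A)_1j·C_1j = (1.00)(0.434875) + (-0.25)(0.203125) + (-0.15)(0.060500) + (-0.25)(0.112750) = 0.34683125
(I − A)⁻¹ = adj(I−A) / det(I−A) ≈
  [   1.2539     0.5157     0.5511     0.7158]
  [   0.5857     1.5746     0.7460     0.7597]
  [   0.1744     0.1982     1.3299     0.4847]
  [   0.3251     0.3694     0.6603     1.8125]
Δx = (I − A)⁻¹ Δd with Δd having +100 in the Recycling component and 0 elsewhere.
So Δx_4 = L_43 · (+100), where L_43 = adj(I−A)_43 / det(I−A) = 0.229000 / 0.34683125.
Δx_4 = 0.229000 × (+100) / 0.34683125 = 22.90 / 0.34683125 ≈ 66.026.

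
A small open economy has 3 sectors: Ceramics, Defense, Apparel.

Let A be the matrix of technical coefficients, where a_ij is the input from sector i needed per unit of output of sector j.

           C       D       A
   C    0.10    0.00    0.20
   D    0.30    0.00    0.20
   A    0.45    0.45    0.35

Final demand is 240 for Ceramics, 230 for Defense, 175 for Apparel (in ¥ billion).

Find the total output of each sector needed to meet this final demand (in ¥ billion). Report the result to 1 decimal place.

I − A =
  [   0.90     0.00    -0.20]
  [  -0.30     1.00    -0.20]
  [  -0.45    -0.45     0.65]
Cofactors of I−A, C_ij = (−1)^(i+j)·(minor ij) (rows/columns in the sector order above):
  C_11 = (1.00)(0.65) − (-0.20)(-0.45) = 0.5600
  C_12 = −[(-0.30)(0.65) − (-0.20)(-0.45)] = 0.2850
  C_13 = (-0.30)(-0.45) − (1.00)(-0.45) = 0.5850
  C_21 = −[(0.00)(0.65) − (-0.20)(-0.45)] = 0.0900
  C_22 = (0.90)(0.65) − (-0.20)(-0.45) = 0.4950
  C_23 = −[(0.90)(-0.45) − (0.00)(-0.45)] = 0.4050
  C_31 = (0.00)(-0.20) − (-0.20)(1.00) = 0.2000
  C_32 = −[(0.90)(-0.20) − (-0.20)(-0.30)] = 0.2400
  C_33 = (0.90)(1.00) − (0.00)(-0.30) = 0.9000
det(I−A) = Σ_j (I−A)_1j·C_1j = (0.90)(0.5600) + (0.00)(0.2850) + (-0.20)(0.5850) = 0.3870
adj(I−A) = Cᵀ =
  [ 0.5600   0.0900   0.2000]
  [ 0.2850   0.4950   0.2400]
  [ 0.5850   0.4050   0.9000]
(I − A)⁻¹ = adj(I−A) / det(I−A) ≈
  [   1.4470     0.2326     0.5168]
  [   0.7364     1.2791     0.6202]
  [   1.5116     1.0465     2.3256]
x = (I − A)⁻¹ d = adj(I−A)·d / det(I−A), with det(I−A) = 0.3870:
  x_C = (0.5600·240 + 0.0900·230 + 0.2000·175) / 0.3870 = 190.10 / 0.3870 ≈ 491.2
  x_D = (0.2850·240 + 0.4950·230 + 0.2400·175) / 0.3870 = 224.25 / 0.3870 ≈ 579.5
  x_A = (0.5850·240 + 0.4050·230 + 0.9000·175) / 0.3870 = 391.05 / 0.3870 ≈ 1010.5

x_C = 491.2, x_D = 579.5, x_A = 1010.5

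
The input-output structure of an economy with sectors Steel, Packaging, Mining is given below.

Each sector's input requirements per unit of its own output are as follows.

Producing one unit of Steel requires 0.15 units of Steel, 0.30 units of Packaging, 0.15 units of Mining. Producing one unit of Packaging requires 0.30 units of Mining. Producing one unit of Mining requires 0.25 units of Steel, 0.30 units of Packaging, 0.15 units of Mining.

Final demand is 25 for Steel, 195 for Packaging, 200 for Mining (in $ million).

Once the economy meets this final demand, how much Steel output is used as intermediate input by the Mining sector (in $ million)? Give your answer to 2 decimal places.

I − A =
  [   0.85     0.00    -0.25]
  [  -0.30     1.00    -0.30]
  [  -0.15    -0.30     0.85]
Cofactors of I−A, C_ij = (−1)^(i+j)·(minor ij) (rows/columns in the sector order above):
  C_11 = (1.00)(0.85) − (-0.30)(-0.30) = 0.7600
  C_12 = −[(-0.30)(0.85) − (-0.30)(-0.15)] = 0.3000
  C_13 = (-0.30)(-0.30) − (1.00)(-0.15) = 0.2400
  C_21 = −[(0.00)(0.85) − (-0.25)(-0.30)] = 0.0750
  C_22 = (0.85)(0.85) − (-0.25)(-0.15) = 0.6850
  C_23 = −[(0.85)(-0.30) − (0.00)(-0.15)] = 0.2550
  C_31 = (0.00)(-0.30) − (-0.25)(1.00) = 0.2500
  C_32 = −[(0.85)(-0.30) − (-0.25)(-0.30)] = 0.3300
  C_33 = (0.85)(1.00) − (0.00)(-0.30) = 0.8500
det(I−A) = Σ_j (I−A)_1j·C_1j = (0.85)(0.7600) + (0.00)(0.3000) + (-0.25)(0.2400) = 0.5860
adj(I−A) = Cᵀ =
  [ 0.7600   0.0750   0.2500]
  [ 0.3000   0.6850   0.3300]
  [ 0.2400   0.2550   0.8500]
(I − A)⁻¹ = adj(I−A) / det(I−A) ≈
  [   1.2969     0.1280     0.4266]
  [   0.5119     1.1689     0.5631]
  [   0.4096     0.4352     1.4505]
First solve x = (I − A)⁻¹ d = adj(I−A)·d / det(I−A); in particular x_M = (0.2400·25 + 0.2550·195 + 0.8500·200) / 0.5860 = 225.725 / 0.5860 ≈ 385.1962.
Intermediate flow from S to M: z_SM = a_SM · x_M = 0.25 × 225.725 / 0.5860 = 56.43125 / 0.5860 ≈ 96.30.

z_SM = 96.30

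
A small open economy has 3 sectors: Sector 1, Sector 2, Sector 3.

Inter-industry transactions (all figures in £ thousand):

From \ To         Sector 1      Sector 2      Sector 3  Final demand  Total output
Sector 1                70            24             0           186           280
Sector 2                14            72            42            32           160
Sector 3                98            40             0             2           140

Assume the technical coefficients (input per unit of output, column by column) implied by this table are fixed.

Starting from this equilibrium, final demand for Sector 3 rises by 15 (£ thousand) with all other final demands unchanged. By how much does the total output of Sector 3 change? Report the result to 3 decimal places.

Technical coefficients a_ij = z_ij / X_j:
  a_11 = 70/280 = 0.25, a_21 = 14/280 = 0.05, a_31 = 98/280 = 0.35
  a_12 = 24/160 = 0.15, a_22 = 72/160 = 0.45, a_32 = 40/160 = 0.25
  a_13 = 0/140 = 0.00, a_23 = 42/140 = 0.30, a_33 = 0/140 = 0.00
I − A =
  [   0.75    -0.15     0.00]
  [  -0.05     0.55    -0.30]
  [  -0.35    -0.25     1.00]
Cofactors of I−A, C_ij = (−1)^(i+j)·(minor ij) (rows/columns in the sector order above):
  C_11 = (0.55)(1.00) − (-0.30)(-0.25) = 0.4750
  C_12 = −[(-0.05)(1.00) − (-0.30)(-0.35)] = 0.1550
  C_13 = (-0.05)(-0.25) − (0.55)(-0.35) = 0.2050
  C_21 = −[(-0.15)(1.00) − (0.00)(-0.25)] = 0.1500
  C_22 = (0.75)(1.00) − (0.00)(-0.35) = 0.7500
  C_23 = −[(0.75)(-0.25) − (-0.15)(-0.35)] = 0.2400
  C_31 = (-0.15)(-0.30) − (0.00)(0.55) = 0.0450
  C_32 = −[(0.75)(-0.30) − (0.00)(-0.05)] = 0.2250
  C_33 = (0.75)(0.55) − (-0.15)(-0.05) = 0.4050
det(I−A) = Σ_j (I−A)_1j·C_1j = (0.75)(0.4750) + (-0.15)(0.1550) + (0.00)(0.2050) = 0.3330
adj(I−A) = Cᵀ =
  [ 0.4750   0.1500   0.0450]
  [ 0.1550   0.7500   0.2250]
  [ 0.2050   0.2400   0.4050]
(I − A)⁻¹ = adj(I−A) / det(I−A) ≈
  [   1.4264     0.4505     0.1351]
  [   0.4655     2.2523     0.6757]
  [   0.6156     0.7207     1.2162]
Δx = (I − A)⁻¹ Δd with Δd having +15 in the Sector 3 component and 0 elsewhere.
So Δx_3 = L_33 · (+15), where L_33 = adj(I−A)_33 / det(I−A) = 0.4050 / 0.3330.
Δx_3 = 0.4050 × (+15) / 0.3330 = 6.075 / 0.3330 ≈ 18.243.

Δx_3 = 18.243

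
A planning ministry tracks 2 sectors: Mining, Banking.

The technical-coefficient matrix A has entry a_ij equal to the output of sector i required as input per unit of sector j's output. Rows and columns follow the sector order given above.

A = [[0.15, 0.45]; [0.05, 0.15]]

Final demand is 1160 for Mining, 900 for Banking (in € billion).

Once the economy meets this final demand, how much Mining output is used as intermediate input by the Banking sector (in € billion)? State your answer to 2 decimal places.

I − A =
  [   0.85    -0.45]
  [  -0.05     0.85]
det(I−A) = (0.85)(0.85) − (-0.45)(-0.05) = 0.7000
adj(I−A) = [[0.85, 0.45], [0.05, 0.85]]
(I − A)⁻¹ = adj(I−A) / det(I−A) ≈
  [   1.2143     0.6429]
  [   0.0714     1.2143]
First solve x = (I − A)⁻¹ d = adj(I−A)·d / det(I−A); in particular x_B = (0.05·1160 + 0.85·900) / 0.7000 = 823.00 / 0.7000 ≈ 1175.7143.
Intermediate flow from M to B: z_MB = a_MB · x_B = 0.45 × 823.00 / 0.7000 = 370.35 / 0.7000 ≈ 529.07.

z_MB = 529.07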